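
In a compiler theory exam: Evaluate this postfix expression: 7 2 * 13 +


Processing tokens left to right:
Push 7, Push 2
Pop 7 and 2, compute 7 * 2 = 14, push 14
Push 13
Pop 14 and 13, compute 14 + 13 = 27, push 27
Stack result: 27

27


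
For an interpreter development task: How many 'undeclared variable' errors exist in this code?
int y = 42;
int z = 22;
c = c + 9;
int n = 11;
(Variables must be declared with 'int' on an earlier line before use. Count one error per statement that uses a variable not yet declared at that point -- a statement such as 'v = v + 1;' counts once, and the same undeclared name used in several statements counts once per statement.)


Scanning code line by line:
  Line 1: declare 'y' -> declared = ['y']
  Line 2: declare 'z' -> declared = ['y', 'z']
  Line 3: use 'c' -> ERROR (undeclared)
  Line 4: declare 'n' -> declared = ['n', 'y', 'z']
Total undeclared variable errors: 1

1


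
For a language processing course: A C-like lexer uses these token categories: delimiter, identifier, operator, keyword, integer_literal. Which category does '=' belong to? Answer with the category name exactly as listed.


Token: '='
Checking categories:
  identifier: no
  integer_literal: no
  operator: YES
  keyword: no
  delimiter: no
Category: operator

operator


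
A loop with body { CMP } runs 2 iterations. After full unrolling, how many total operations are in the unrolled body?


Loop body operations: CMP (1 op per iteration)
Unrolling 2 iterations:
  Iteration 1: CMP (1 ops)
  Iteration 2: CMP (1 ops)
Total: 2 iterations * 1 ops/iter = 2 operations

2


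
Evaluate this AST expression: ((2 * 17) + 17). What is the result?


Expression: ((2 * 17) + 17)
Evaluating step by step:
  2 * 17 = 34
  34 + 17 = 51
Result: 51

51


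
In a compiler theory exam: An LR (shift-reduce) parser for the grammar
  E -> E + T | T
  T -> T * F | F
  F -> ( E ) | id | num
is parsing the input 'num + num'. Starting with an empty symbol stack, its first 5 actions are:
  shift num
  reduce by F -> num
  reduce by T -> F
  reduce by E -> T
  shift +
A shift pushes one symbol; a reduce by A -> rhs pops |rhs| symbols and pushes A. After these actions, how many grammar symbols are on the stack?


Tracking the symbol stack through each action:
  Action 1: shift 'num' : push -> stack = [num] (size 1)
  Action 2: reduce by F -> num : pop 1, push F -> stack = [F] (size 1)
  Action 3: reduce by T -> F : pop 1, push T -> stack = [T] (size 1)
  Action 4: reduce by E -> T : pop 1, push E -> stack = [E] (size 1)
  Action 5: shift '+' : push -> stack = [E, +] (size 2)
Final stack size: 2

2


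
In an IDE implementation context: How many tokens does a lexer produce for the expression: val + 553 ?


Scanning 'val + 553'
Token 1: 'val' -> identifier
Token 2: '+' -> operator
Token 3: '553' -> integer_literal
Total tokens: 3

3


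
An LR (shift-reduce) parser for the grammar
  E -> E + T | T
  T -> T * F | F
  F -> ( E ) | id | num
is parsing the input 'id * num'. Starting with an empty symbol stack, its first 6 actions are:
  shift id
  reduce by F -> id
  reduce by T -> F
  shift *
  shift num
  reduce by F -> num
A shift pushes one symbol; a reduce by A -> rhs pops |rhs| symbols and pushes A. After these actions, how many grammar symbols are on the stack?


Tracking the symbol stack through each action:
  Action 1: shift 'id' : push -> stack = [id] (size 1)
  Action 2: reduce by F -> id : pop 1, push F -> stack = [F] (size 1)
  Action 3: reduce by T -> F : pop 1, push T -> stack = [T] (size 1)
  Action 4: shift '*' : push -> stack = [T, *] (size 2)
  Action 5: shift 'num' : push -> stack = [T, *, num] (size 3)
  Action 6: reduce by F -> num : pop 1, push F -> stack = [T, *, F] (size 3)
Final stack size: 3

3


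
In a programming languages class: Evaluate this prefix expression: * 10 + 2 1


Parsing prefix expression: * 10 + 2 1
Step 1: Innermost operation '+ 2 1'
  2 + 1 = 3
Step 2: Outer operation '* 10 [3]'
  10 * 3 = 30

30


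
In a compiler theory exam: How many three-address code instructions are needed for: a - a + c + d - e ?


Expression: a - a + c + d - e
Generating three-address code (respecting * over +/- precedence):
  Instruction 1: t1 = a - a
  Instruction 2: t2 = t1 + c
  Instruction 3: t3 = t2 + d
  Instruction 4: t4 = t3 - e
Total instructions: 4

4


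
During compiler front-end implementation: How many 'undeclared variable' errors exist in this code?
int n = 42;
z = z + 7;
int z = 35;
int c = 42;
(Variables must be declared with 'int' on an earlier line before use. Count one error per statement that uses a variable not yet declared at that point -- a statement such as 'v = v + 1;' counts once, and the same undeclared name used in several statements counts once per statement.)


Scanning code line by line:
  Line 1: declare 'n' -> declared = ['n']
  Line 2: use 'z' -> ERROR (undeclared)
  Line 3: declare 'z' -> declared = ['n', 'z']
  Line 4: declare 'c' -> declared = ['c', 'n', 'z']
Total undeclared variable errors: 1

1


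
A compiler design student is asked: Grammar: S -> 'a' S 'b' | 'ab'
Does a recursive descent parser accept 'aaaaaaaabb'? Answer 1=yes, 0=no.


Grammar accepts strings of the form a^n b^n (n >= 1)
Word: 'aaaaaaaabb'
Counting: 8 a's and 2 b's
Check: 8 == 2? No
Mismatch: a-count != b-count
Rejected

0


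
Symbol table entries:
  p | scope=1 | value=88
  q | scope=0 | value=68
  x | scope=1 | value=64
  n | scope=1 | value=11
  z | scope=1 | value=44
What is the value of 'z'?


Searching symbol table for 'z':
  p | scope=1 | value=88
  q | scope=0 | value=68
  x | scope=1 | value=64
  n | scope=1 | value=11
  z | scope=1 | value=44 <- MATCH
Found 'z' at scope 1 with value 44

44


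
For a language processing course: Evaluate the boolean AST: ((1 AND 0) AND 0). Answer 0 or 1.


Step 1: Evaluate inner node
  1 AND 0 = 0
Step 2: Evaluate root node
  0 AND 0 = 0

0


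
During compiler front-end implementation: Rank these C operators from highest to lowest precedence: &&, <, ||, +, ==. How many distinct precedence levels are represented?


Looking up precedence for each operator:
  && -> precedence 2
  < -> precedence 4
  || -> precedence 1
  + -> precedence 5
  == -> precedence 3
Sorted highest to lowest: +, <, ==, &&, ||
Distinct precedence values: [5, 4, 3, 2, 1]
Number of distinct levels: 5

5


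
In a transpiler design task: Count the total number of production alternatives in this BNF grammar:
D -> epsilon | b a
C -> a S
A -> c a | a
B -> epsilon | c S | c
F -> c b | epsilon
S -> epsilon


Counting alternatives per rule:
  D: 2 alternative(s)
  C: 1 alternative(s)
  A: 2 alternative(s)
  B: 3 alternative(s)
  F: 2 alternative(s)
  S: 1 alternative(s)
Sum: 2 + 1 + 2 + 3 + 2 + 1 = 11

11


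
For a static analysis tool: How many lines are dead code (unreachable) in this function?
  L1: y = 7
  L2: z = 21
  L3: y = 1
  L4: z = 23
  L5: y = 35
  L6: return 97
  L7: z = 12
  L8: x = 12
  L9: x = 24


Analyzing control flow:
  L1: reachable (before return)
  L2: reachable (before return)
  L3: reachable (before return)
  L4: reachable (before return)
  L5: reachable (before return)
  L6: reachable (return statement)
  L7: DEAD (after return at L6)
  L8: DEAD (after return at L6)
  L9: DEAD (after return at L6)
Return at L6, total lines = 9
Dead lines: L7 through L9
Count: 3

3


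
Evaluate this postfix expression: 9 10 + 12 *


Processing tokens left to right:
Push 9, Push 10
Pop 9 and 10, compute 9 + 10 = 19, push 19
Push 12
Pop 19 and 12, compute 19 * 12 = 228, push 228
Stack result: 228

228


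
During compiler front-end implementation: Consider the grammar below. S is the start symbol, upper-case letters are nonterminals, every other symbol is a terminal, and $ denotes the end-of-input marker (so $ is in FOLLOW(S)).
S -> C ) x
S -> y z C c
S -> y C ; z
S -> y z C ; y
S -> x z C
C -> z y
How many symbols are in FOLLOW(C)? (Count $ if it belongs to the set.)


S is the start symbol and does not occur in any rule body, so FOLLOW(S) = {$}.
Examining every occurrence of C in a rule body:
  S -> C ) x : C is followed by terminal ')' -> add ')'
  S -> y z C c : C is followed by terminal 'c' -> add 'c'
  S -> y C ; z : C is followed by terminal ';' -> add ';'
  S -> y z C ; y : C is followed by terminal ';' -> add ';' (already in the set)
  S -> x z C : C is at the right end -> add FOLLOW(S) = {$}
  C -> z y : C does not occur in the body -> contributes nothing
FOLLOW(C) = {), ;, c, $}
Count: 4

4


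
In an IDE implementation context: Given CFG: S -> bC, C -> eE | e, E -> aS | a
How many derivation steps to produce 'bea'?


Grammar: S -> bC, C -> eE | e, E -> aS | a
Deriving 'bea':
Step 1: S -> bC => bC
Step 2: C -> eE => beE
Step 3: E -> a => bea
Total derivation steps: 3

3


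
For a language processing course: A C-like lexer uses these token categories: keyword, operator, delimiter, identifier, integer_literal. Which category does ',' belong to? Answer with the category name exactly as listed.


Token: ','
Checking categories:
  identifier: no
  integer_literal: no
  operator: no
  keyword: no
  delimiter: YES
Category: delimiter

delimiter


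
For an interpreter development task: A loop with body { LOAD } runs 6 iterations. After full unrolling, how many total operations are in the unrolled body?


Loop body operations: LOAD (1 op per iteration)
Unrolling 6 iterations:
  Iteration 1: LOAD (1 ops)
  Iteration 2: LOAD (1 ops)
  Iteration 3: LOAD (1 ops)
  Iteration 4: LOAD (1 ops)
  Iteration 5: LOAD (1 ops)
  Iteration 6: LOAD (1 ops)
Total: 6 iterations * 1 ops/iter = 6 operations

6


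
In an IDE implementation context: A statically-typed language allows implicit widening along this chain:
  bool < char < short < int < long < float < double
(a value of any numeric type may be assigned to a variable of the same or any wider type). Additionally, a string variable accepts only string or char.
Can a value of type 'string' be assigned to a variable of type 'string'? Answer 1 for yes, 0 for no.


Target variable type: string
Source value type: string
Rule: string accepts only {string, char}
  source 'string' in {string, char}? Yes
Result: 1

1


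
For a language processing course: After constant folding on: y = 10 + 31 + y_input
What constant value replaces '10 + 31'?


Identifying constant sub-expression:
  Original: y = 10 + 31 + y_input
  10 and 31 are both compile-time constants
  Evaluating: 10 + 31 = 41
  After folding: y = 41 + y_input

41


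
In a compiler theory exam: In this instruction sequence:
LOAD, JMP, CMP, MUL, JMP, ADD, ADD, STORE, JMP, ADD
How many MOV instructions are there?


Scanning instruction sequence for MOV:
  Position 1: LOAD
  Position 2: JMP
  Position 3: CMP
  Position 4: MUL
  Position 5: JMP
  Position 6: ADD
  Position 7: ADD
  Position 8: STORE
  Position 9: JMP
  Position 10: ADD
Matches at positions: []
Total MOV count: 0

0


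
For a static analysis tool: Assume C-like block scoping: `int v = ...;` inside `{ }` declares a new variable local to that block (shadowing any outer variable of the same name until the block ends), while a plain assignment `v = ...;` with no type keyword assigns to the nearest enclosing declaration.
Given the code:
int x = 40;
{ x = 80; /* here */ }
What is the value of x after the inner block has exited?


Analyzing scoping rules:
Outer scope: declares x = 40
Inner block: 'x = 80;' has no type keyword, so it is an assignment to the outer x (no shadowing)
The assignment changed the outer variable itself, so the new value persists after the block -> 80
Result: 80

80


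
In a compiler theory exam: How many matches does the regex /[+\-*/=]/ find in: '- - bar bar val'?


Pattern: /[+\-*/=]/ (operators)
Input: '- - bar bar val'
Scanning for matches:
  Match 1: '-'
  Match 2: '-'
Total matches: 2

2


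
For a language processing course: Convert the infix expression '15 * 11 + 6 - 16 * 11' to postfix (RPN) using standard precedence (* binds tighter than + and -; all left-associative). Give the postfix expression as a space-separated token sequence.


Applying the shunting-yard algorithm:
  Operand 15 -> output
  Push '*' onto operator stack -> op-stack: [*]
  Operand 11 -> output
  See '+' (prec 1); top '*' (prec 2) >= it -> pop '*' to output
  Push '+' onto operator stack -> op-stack: [+]
  Operand 6 -> output
  See '-' (prec 1); top '+' (prec 1) >= it -> pop '+' to output
  Push '-' onto operator stack -> op-stack: [-]
  Operand 16 -> output
  Push '*' onto operator stack -> op-stack: [-, *]
  Operand 11 -> output
  End of input: pop '*' to output
  End of input: pop '-' to output
Postfix result: 15 11 * 6 + 16 11 * -

15 11 * 6 + 16 11 * -


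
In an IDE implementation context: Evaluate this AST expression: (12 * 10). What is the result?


Expression: (12 * 10)
Evaluating step by step:
  12 * 10 = 120
Result: 120

120


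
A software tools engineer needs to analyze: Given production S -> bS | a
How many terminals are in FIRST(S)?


Production: S -> bS | a
Examining each alternative for leading terminals:
  S -> bS : first terminal = 'b'
  S -> a : first terminal = 'a'
FIRST(S) = {a, b}
Count: 2

2


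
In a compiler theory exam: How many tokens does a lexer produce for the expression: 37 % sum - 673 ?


Scanning '37 % sum - 673'
Token 1: '37' -> integer_literal
Token 2: '%' -> operator
Token 3: 'sum' -> identifier
Token 4: '-' -> operator
Token 5: '673' -> integer_literal
Total tokens: 5

5


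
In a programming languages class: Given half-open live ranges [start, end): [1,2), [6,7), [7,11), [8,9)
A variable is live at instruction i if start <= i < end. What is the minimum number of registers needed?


Live ranges:
  Var0: [1, 2)
  Var1: [6, 7)
  Var2: [7, 11)
  Var3: [8, 9)
Sweep-line events (position, delta, active):
  pos=1 start -> active=1
  pos=2 end -> active=0
  pos=6 start -> active=1
  pos=7 end -> active=0
  pos=7 start -> active=1
  pos=8 start -> active=2
  pos=9 end -> active=1
  pos=11 end -> active=0
Maximum simultaneous active: 2
Minimum registers needed: 2

2


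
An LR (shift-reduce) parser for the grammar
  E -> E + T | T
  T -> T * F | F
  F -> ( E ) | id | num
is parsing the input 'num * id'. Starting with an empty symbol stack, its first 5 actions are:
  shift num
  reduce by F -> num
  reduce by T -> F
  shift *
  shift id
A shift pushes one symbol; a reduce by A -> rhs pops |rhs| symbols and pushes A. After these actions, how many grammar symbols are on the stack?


Tracking the symbol stack through each action:
  Action 1: shift 'num' : push -> stack = [num] (size 1)
  Action 2: reduce by F -> num : pop 1, push F -> stack = [F] (size 1)
  Action 3: reduce by T -> F : pop 1, push T -> stack = [T] (size 1)
  Action 4: shift '*' : push -> stack = [T, *] (size 2)
  Action 5: shift 'id' : push -> stack = [T, *, id] (size 3)
Final stack size: 3

3


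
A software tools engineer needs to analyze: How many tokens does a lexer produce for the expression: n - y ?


Scanning 'n - y'
Token 1: 'n' -> identifier
Token 2: '-' -> operator
Token 3: 'y' -> identifier
Total tokens: 3

3


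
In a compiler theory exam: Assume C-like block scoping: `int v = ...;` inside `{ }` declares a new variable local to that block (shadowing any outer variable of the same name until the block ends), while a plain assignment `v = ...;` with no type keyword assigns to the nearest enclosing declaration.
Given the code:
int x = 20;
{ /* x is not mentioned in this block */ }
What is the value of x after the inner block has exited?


Analyzing scoping rules:
Outer scope: declares x = 20
Inner block: x is neither redeclared nor assigned -> unchanged
After the block -> 20
Result: 20

20


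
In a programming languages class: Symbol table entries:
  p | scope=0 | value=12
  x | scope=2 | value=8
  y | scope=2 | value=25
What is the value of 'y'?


Searching symbol table for 'y':
  p | scope=0 | value=12
  x | scope=2 | value=8
  y | scope=2 | value=25 <- MATCH
Found 'y' at scope 2 with value 25

25


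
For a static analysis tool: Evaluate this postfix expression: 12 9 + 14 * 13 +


Processing tokens left to right:
Push 12, Push 9
Pop 12 and 9, compute 12 + 9 = 21, push 21
Push 14
Pop 21 and 14, compute 21 * 14 = 294, push 294
Push 13
Pop 294 and 13, compute 294 + 13 = 307, push 307
Stack result: 307

307


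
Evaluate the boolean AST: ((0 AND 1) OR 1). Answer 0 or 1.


Step 1: Evaluate inner node
  0 AND 1 = 0
Step 2: Evaluate root node
  0 OR 1 = 1

1


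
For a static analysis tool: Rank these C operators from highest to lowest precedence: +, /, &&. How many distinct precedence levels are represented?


Looking up precedence for each operator:
  + -> precedence 5
  / -> precedence 6
  && -> precedence 2
Sorted highest to lowest: /, +, &&
Distinct precedence values: [6, 5, 2]
Number of distinct levels: 3

3


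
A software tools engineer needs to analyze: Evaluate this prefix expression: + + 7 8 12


Parsing prefix expression: + + 7 8 12
Step 1: Innermost operation '+ 7 8'
  7 + 8 = 15
Step 2: Outer operation '+ [15] 12'
  15 + 12 = 27

27


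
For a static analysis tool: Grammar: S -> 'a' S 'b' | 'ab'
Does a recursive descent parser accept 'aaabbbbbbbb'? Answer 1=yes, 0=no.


Grammar accepts strings of the form a^n b^n (n >= 1)
Word: 'aaabbbbbbbb'
Counting: 3 a's and 8 b's
Check: 3 == 8? No
Mismatch: a-count != b-count
Rejected

0


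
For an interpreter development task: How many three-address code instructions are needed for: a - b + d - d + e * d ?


Expression: a - b + d - d + e * d
Generating three-address code (respecting * over +/- precedence):
  Instruction 1: t1 = e * d
  Instruction 2: t2 = a - b
  Instruction 3: t3 = t2 + d
  Instruction 4: t4 = t3 - d
  Instruction 5: t5 = t4 + t1
Total instructions: 5

5


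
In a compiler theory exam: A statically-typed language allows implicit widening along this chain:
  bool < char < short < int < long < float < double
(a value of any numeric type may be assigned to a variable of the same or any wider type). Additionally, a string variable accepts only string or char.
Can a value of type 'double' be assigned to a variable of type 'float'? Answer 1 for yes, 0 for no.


Target variable type: float
Source value type: double
Numeric ranks: double=6, float=5
Widening allowed iff rank(source) <= rank(target): 6 <= 5? No
Result: 0

0


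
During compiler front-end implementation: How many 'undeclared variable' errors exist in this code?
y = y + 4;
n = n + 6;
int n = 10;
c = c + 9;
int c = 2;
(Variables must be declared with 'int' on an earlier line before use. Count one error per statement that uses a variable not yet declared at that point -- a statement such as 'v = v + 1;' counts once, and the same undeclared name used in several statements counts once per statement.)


Scanning code line by line:
  Line 1: use 'y' -> ERROR (undeclared)
  Line 2: use 'n' -> ERROR (undeclared)
  Line 3: declare 'n' -> declared = ['n']
  Line 4: use 'c' -> ERROR (undeclared)
  Line 5: declare 'c' -> declared = ['c', 'n']
Total undeclared variable errors: 3

3


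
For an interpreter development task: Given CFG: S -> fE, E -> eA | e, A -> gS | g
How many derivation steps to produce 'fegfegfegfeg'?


Grammar: S -> fE, E -> eA | e, A -> gS | g
Deriving 'fegfegfegfeg':
Step 1: S -> fE => fE
Step 2: E -> eA => feA
Step 3: A -> gS => fegS
Step 4: S -> fE => fegfE
Step 5: E -> eA => fegfeA
Step 6: A -> gS => fegfegS
Step 7: S -> fE => fegfegfE
Step 8: E -> eA => fegfegfeA
Step 9: A -> gS => fegfegfegS
Step 10: S -> fE => fegfegfegfE
Step 11: E -> eA => fegfegfegfeA
Step 12: A -> g => fegfegfegfeg
Total derivation steps: 12

12


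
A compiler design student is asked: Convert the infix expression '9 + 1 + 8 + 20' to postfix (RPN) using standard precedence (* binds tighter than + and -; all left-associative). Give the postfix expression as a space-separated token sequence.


Applying the shunting-yard algorithm:
  Operand 9 -> output
  Push '+' onto operator stack -> op-stack: [+]
  Operand 1 -> output
  See '+' (prec 1); top '+' (prec 1) >= it -> pop '+' to output
  Push '+' onto operator stack -> op-stack: [+]
  Operand 8 -> output
  See '+' (prec 1); top '+' (prec 1) >= it -> pop '+' to output
  Push '+' onto operator stack -> op-stack: [+]
  Operand 20 -> output
  End of input: pop '+' to output
Postfix result: 9 1 + 8 + 20 +

9 1 + 8 + 20 +


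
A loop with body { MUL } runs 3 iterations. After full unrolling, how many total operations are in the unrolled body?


Loop body operations: MUL (1 op per iteration)
Unrolling 3 iterations:
  Iteration 1: MUL (1 ops)
  Iteration 2: MUL (1 ops)
  Iteration 3: MUL (1 ops)
Total: 3 iterations * 1 ops/iter = 3 operations

3


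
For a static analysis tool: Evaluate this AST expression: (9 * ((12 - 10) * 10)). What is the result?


Expression: (9 * ((12 - 10) * 10))
Evaluating step by step:
  12 - 10 = 2
  2 * 10 = 20
  9 * 20 = 180
Result: 180

180


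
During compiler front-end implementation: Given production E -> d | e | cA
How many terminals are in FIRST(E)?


Production: E -> d | e | cA
Examining each alternative for leading terminals:
  E -> d : first terminal = 'd'
  E -> e : first terminal = 'e'
  E -> cA : first terminal = 'c'
FIRST(E) = {c, d, e}
Count: 3

3


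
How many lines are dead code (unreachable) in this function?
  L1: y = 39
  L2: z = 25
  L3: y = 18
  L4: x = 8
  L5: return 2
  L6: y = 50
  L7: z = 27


Analyzing control flow:
  L1: reachable (before return)
  L2: reachable (before return)
  L3: reachable (before return)
  L4: reachable (before return)
  L5: reachable (return statement)
  L6: DEAD (after return at L5)
  L7: DEAD (after return at L5)
Return at L5, total lines = 7
Dead lines: L6 through L7
Count: 2

2


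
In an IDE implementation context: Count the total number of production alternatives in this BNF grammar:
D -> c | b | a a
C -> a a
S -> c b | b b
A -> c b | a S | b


Counting alternatives per rule:
  D: 3 alternative(s)
  C: 1 alternative(s)
  S: 2 alternative(s)
  A: 3 alternative(s)
Sum: 3 + 1 + 2 + 3 = 9

9


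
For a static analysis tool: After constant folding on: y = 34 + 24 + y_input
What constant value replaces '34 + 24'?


Identifying constant sub-expression:
  Original: y = 34 + 24 + y_input
  34 and 24 are both compile-time constants
  Evaluating: 34 + 24 = 58
  After folding: y = 58 + y_input

58


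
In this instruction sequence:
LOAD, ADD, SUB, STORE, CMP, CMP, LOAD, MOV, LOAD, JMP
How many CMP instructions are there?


Scanning instruction sequence for CMP:
  Position 1: LOAD
  Position 2: ADD
  Position 3: SUB
  Position 4: STORE
  Position 5: CMP <- MATCH
  Position 6: CMP <- MATCH
  Position 7: LOAD
  Position 8: MOV
  Position 9: LOAD
  Position 10: JMP
Matches at positions: [5, 6]
Total CMP count: 2

2


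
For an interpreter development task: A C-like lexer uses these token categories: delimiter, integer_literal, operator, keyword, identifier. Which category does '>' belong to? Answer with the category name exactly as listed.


Token: '>'
Checking categories:
  identifier: no
  integer_literal: no
  operator: YES
  keyword: no
  delimiter: no
Category: operator

operator


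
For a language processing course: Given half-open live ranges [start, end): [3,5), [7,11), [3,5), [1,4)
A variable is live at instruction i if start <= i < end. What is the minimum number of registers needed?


Live ranges:
  Var0: [3, 5)
  Var1: [7, 11)
  Var2: [3, 5)
  Var3: [1, 4)
Sweep-line events (position, delta, active):
  pos=1 start -> active=1
  pos=3 start -> active=2
  pos=3 start -> active=3
  pos=4 end -> active=2
  pos=5 end -> active=1
  pos=5 end -> active=0
  pos=7 start -> active=1
  pos=11 end -> active=0
Maximum simultaneous active: 3
Minimum registers needed: 3

3


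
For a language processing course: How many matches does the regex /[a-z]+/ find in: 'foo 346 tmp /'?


Pattern: /[a-z]+/ (identifiers)
Input: 'foo 346 tmp /'
Scanning for matches:
  Match 1: 'foo'
  Match 2: 'tmp'
Total matches: 2

2


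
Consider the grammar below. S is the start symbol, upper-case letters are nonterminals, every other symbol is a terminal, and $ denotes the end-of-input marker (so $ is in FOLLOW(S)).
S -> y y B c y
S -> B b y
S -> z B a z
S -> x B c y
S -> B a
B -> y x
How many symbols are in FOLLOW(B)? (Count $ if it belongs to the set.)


S is the start symbol and does not occur in any rule body, so FOLLOW(S) = {$}.
Examining every occurrence of B in a rule body:
  S -> y y B c y : B is followed by terminal 'c' -> add 'c'
  S -> B b y : B is followed by terminal 'b' -> add 'b'
  S -> z B a z : B is followed by terminal 'a' -> add 'a'
  S -> x B c y : B is followed by terminal 'c' -> add 'c' (already in the set)
  S -> B a : B is followed by terminal 'a' -> add 'a' (already in the set)
  B -> y x : B does not occur in the body -> contributes nothing
FOLLOW(B) = {a, b, c}
Count: 3

3


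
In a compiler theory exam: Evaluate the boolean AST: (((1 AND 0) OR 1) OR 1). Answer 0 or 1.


Step 1: Evaluate inner node
  1 AND 0 = 0
Step 2: Evaluate next node
  0 OR 1 = 1
Step 3: Evaluate root node
  1 OR 1 = 1

1


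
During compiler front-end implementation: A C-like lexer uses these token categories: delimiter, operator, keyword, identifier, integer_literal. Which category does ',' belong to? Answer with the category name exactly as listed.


Token: ','
Checking categories:
  identifier: no
  integer_literal: no
  operator: no
  keyword: no
  delimiter: YES
Category: delimiter

delimiter


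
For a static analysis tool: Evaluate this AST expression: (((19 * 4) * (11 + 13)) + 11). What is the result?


Expression: (((19 * 4) * (11 + 13)) + 11)
Evaluating step by step:
  19 * 4 = 76
  11 + 13 = 24
  76 * 24 = 1824
  1824 + 11 = 1835
Result: 1835

1835


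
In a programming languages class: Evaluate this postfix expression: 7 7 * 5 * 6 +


Processing tokens left to right:
Push 7, Push 7
Pop 7 and 7, compute 7 * 7 = 49, push 49
Push 5
Pop 49 and 5, compute 49 * 5 = 245, push 245
Push 6
Pop 245 and 6, compute 245 + 6 = 251, push 251
Stack result: 251

251


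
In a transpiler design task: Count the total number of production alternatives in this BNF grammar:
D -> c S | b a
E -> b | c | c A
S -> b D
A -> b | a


Counting alternatives per rule:
  D: 2 alternative(s)
  E: 3 alternative(s)
  S: 1 alternative(s)
  A: 2 alternative(s)
Sum: 2 + 3 + 1 + 2 = 8

8


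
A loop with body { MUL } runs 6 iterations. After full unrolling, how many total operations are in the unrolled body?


Loop body operations: MUL (1 op per iteration)
Unrolling 6 iterations:
  Iteration 1: MUL (1 ops)
  Iteration 2: MUL (1 ops)
  Iteration 3: MUL (1 ops)
  Iteration 4: MUL (1 ops)
  Iteration 5: MUL (1 ops)
  Iteration 6: MUL (1 ops)
Total: 6 iterations * 1 ops/iter = 6 operations

6


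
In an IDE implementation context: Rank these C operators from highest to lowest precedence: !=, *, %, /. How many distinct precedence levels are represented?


Looking up precedence for each operator:
  != -> precedence 3
  * -> precedence 6
  % -> precedence 6
  / -> precedence 6
Sorted highest to lowest: *, %, /, !=
Distinct precedence values: [6, 3]
Number of distinct levels: 2

2


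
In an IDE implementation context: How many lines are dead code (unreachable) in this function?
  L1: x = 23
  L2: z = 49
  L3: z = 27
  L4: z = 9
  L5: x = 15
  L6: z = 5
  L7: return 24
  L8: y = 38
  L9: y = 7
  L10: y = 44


Analyzing control flow:
  L1: reachable (before return)
  L2: reachable (before return)
  L3: reachable (before return)
  L4: reachable (before return)
  L5: reachable (before return)
  L6: reachable (before return)
  L7: reachable (return statement)
  L8: DEAD (after return at L7)
  L9: DEAD (after return at L7)
  L10: DEAD (after return at L7)
Return at L7, total lines = 10
Dead lines: L8 through L10
Count: 3

3


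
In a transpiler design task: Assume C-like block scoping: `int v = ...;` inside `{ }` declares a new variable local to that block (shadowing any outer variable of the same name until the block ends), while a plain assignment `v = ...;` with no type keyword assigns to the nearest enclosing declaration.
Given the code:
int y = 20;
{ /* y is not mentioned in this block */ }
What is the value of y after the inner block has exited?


Analyzing scoping rules:
Outer scope: declares y = 20
Inner block: y is neither redeclared nor assigned -> unchanged
After the block -> 20
Result: 20

20


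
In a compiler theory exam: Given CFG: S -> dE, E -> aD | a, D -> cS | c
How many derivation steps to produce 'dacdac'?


Grammar: S -> dE, E -> aD | a, D -> cS | c
Deriving 'dacdac':
Step 1: S -> dE => dE
Step 2: E -> aD => daD
Step 3: D -> cS => dacS
Step 4: S -> dE => dacdE
Step 5: E -> aD => dacdaD
Step 6: D -> c => dacdac
Total derivation steps: 6

6


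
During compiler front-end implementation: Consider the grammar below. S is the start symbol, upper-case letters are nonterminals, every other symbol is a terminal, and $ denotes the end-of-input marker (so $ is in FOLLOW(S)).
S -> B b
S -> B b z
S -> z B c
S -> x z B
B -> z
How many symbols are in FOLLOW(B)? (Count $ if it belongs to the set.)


S is the start symbol and does not occur in any rule body, so FOLLOW(S) = {$}.
Examining every occurrence of B in a rule body:
  S -> B b : B is followed by terminal 'b' -> add 'b'
  S -> B b z : B is followed by terminal 'b' -> add 'b' (already in the set)
  S -> z B c : B is followed by terminal 'c' -> add 'c'
  S -> x z B : B is at the right end -> add FOLLOW(S) = {$}
  B -> z : B does not occur in the body -> contributes nothing
FOLLOW(B) = {b, c, $}
Count: 3

3


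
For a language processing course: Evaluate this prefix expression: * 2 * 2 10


Parsing prefix expression: * 2 * 2 10
Step 1: Innermost operation '* 2 10'
  2 * 10 = 20
Step 2: Outer operation '* 2 [20]'
  2 * 20 = 40

40


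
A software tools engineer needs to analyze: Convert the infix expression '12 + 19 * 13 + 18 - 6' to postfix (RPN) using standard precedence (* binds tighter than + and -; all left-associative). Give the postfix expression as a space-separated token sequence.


Applying the shunting-yard algorithm:
  Operand 12 -> output
  Push '+' onto operator stack -> op-stack: [+]
  Operand 19 -> output
  Push '*' onto operator stack -> op-stack: [+, *]
  Operand 13 -> output
  See '+' (prec 1); top '*' (prec 2) >= it -> pop '*' to output
  See '+' (prec 1); top '+' (prec 1) >= it -> pop '+' to output
  Push '+' onto operator stack -> op-stack: [+]
  Operand 18 -> output
  See '-' (prec 1); top '+' (prec 1) >= it -> pop '+' to output
  Push '-' onto operator stack -> op-stack: [-]
  Operand 6 -> output
  End of input: pop '-' to output
Postfix result: 12 19 13 * + 18 + 6 -

12 19 13 * + 18 + 6 -


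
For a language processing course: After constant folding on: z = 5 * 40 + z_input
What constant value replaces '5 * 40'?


Identifying constant sub-expression:
  Original: z = 5 * 40 + z_input
  5 and 40 are both compile-time constants
  Evaluating: 5 * 40 = 200
  After folding: z = 200 + z_input

200


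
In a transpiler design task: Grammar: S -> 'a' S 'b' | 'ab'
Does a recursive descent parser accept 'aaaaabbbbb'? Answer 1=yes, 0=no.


Grammar accepts strings of the form a^n b^n (n >= 1)
Word: 'aaaaabbbbb'
Counting: 5 a's and 5 b's
Check: 5 == 5? Yes
Derivation (S -> aSb applied 4 time(s), then S -> ab): S => aSb => aaSbb => aaaSbbb => aaaaSbbbb => aaaaabbbbb
Accepted

1


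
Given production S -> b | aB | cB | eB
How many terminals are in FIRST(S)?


Production: S -> b | aB | cB | eB
Examining each alternative for leading terminals:
  S -> b : first terminal = 'b'
  S -> aB : first terminal = 'a'
  S -> cB : first terminal = 'c'
  S -> eB : first terminal = 'e'
FIRST(S) = {a, b, c, e}
Count: 4

4


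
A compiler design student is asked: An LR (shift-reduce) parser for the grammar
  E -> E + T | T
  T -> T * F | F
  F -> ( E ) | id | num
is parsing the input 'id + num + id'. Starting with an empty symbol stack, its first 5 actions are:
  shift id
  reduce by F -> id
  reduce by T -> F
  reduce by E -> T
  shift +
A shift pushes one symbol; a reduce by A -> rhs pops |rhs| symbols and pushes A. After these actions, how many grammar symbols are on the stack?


Tracking the symbol stack through each action:
  Action 1: shift 'id' : push -> stack = [id] (size 1)
  Action 2: reduce by F -> id : pop 1, push F -> stack = [F] (size 1)
  Action 3: reduce by T -> F : pop 1, push T -> stack = [T] (size 1)
  Action 4: reduce by E -> T : pop 1, push E -> stack = [E] (size 1)
  Action 5: shift '+' : push -> stack = [E, +] (size 2)
Final stack size: 2

2


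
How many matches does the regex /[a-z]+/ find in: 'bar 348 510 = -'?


Pattern: /[a-z]+/ (identifiers)
Input: 'bar 348 510 = -'
Scanning for matches:
  Match 1: 'bar'
Total matches: 1

1


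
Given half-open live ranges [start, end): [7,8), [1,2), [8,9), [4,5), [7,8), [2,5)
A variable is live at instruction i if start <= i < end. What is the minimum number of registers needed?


Live ranges:
  Var0: [7, 8)
  Var1: [1, 2)
  Var2: [8, 9)
  Var3: [4, 5)
  Var4: [7, 8)
  Var5: [2, 5)
Sweep-line events (position, delta, active):
  pos=1 start -> active=1
  pos=2 end -> active=0
  pos=2 start -> active=1
  pos=4 start -> active=2
  pos=5 end -> active=1
  pos=5 end -> active=0
  pos=7 start -> active=1
  pos=7 start -> active=2
  pos=8 end -> active=1
  pos=8 end -> active=0
  pos=8 start -> active=1
  pos=9 end -> active=0
Maximum simultaneous active: 2
Minimum registers needed: 2

2


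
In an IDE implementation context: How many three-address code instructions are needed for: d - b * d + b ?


Expression: d - b * d + b
Generating three-address code (respecting * over +/- precedence):
  Instruction 1: t1 = b * d
  Instruction 2: t2 = d - t1
  Instruction 3: t3 = t2 + b
Total instructions: 3

3


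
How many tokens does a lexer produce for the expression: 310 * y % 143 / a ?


Scanning '310 * y % 143 / a'
Token 1: '310' -> integer_literal
Token 2: '*' -> operator
Token 3: 'y' -> identifier
Token 4: '%' -> operator
Token 5: '143' -> integer_literal
Token 6: '/' -> operator
Token 7: 'a' -> identifier
Total tokens: 7

7


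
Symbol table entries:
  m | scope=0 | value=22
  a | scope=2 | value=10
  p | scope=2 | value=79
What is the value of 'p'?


Searching symbol table for 'p':
  m | scope=0 | value=22
  a | scope=2 | value=10
  p | scope=2 | value=79 <- MATCH
Found 'p' at scope 2 with value 79

79


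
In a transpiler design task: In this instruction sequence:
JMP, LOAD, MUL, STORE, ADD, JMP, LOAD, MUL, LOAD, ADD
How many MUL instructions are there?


Scanning instruction sequence for MUL:
  Position 1: JMP
  Position 2: LOAD
  Position 3: MUL <- MATCH
  Position 4: STORE
  Position 5: ADD
  Position 6: JMP
  Position 7: LOAD
  Position 8: MUL <- MATCH
  Position 9: LOAD
  Position 10: ADD
Matches at positions: [3, 8]
Total MUL count: 2

2


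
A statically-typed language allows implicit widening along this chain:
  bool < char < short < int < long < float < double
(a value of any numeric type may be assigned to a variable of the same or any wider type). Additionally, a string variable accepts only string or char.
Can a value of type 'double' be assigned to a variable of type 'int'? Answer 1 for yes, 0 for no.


Target variable type: int
Source value type: double
Numeric ranks: double=6, int=3
Widening allowed iff rank(source) <= rank(target): 6 <= 3? No
Result: 0

0


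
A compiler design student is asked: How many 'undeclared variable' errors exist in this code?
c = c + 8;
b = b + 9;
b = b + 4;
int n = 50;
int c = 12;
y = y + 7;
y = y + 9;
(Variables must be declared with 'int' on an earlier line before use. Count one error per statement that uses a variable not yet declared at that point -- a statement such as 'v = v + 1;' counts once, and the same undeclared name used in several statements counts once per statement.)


Scanning code line by line:
  Line 1: use 'c' -> ERROR (undeclared)
  Line 2: use 'b' -> ERROR (undeclared)
  Line 3: use 'b' -> ERROR (undeclared)
  Line 4: declare 'n' -> declared = ['n']
  Line 5: declare 'c' -> declared = ['c', 'n']
  Line 6: use 'y' -> ERROR (undeclared)
  Line 7: use 'y' -> ERROR (undeclared)
Total undeclared variable errors: 5

5


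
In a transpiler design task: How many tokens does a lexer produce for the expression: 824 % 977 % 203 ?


Scanning '824 % 977 % 203'
Token 1: '824' -> integer_literal
Token 2: '%' -> operator
Token 3: '977' -> integer_literal
Token 4: '%' -> operator
Token 5: '203' -> integer_literal
Total tokens: 5

5


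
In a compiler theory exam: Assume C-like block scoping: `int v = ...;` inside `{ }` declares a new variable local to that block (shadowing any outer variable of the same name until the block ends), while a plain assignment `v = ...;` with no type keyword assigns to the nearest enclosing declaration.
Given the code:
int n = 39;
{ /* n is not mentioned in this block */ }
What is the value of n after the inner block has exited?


Analyzing scoping rules:
Outer scope: declares n = 39
Inner block: n is neither redeclared nor assigned -> unchanged
After the block -> 39
Result: 39

39


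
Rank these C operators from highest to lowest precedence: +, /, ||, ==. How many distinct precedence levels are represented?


Looking up precedence for each operator:
  + -> precedence 5
  / -> precedence 6
  || -> precedence 1
  == -> precedence 3
Sorted highest to lowest: /, +, ==, ||
Distinct precedence values: [6, 5, 3, 1]
Number of distinct levels: 4

4


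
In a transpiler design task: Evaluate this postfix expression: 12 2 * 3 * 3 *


Processing tokens left to right:
Push 12, Push 2
Pop 12 and 2, compute 12 * 2 = 24, push 24
Push 3
Pop 24 and 3, compute 24 * 3 = 72, push 72
Push 3
Pop 72 and 3, compute 72 * 3 = 216, push 216
Stack result: 216

216


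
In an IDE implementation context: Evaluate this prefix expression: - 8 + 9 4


Parsing prefix expression: - 8 + 9 4
Step 1: Innermost operation '+ 9 4'
  9 + 4 = 13
Step 2: Outer operation '- 8 [13]'
  8 - 13 = -5

-5


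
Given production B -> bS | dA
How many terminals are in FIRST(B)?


Production: B -> bS | dA
Examining each alternative for leading terminals:
  B -> bS : first terminal = 'b'
  B -> dA : first terminal = 'd'
FIRST(B) = {b, d}
Count: 2

2


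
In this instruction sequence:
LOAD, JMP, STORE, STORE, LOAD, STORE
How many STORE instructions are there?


Scanning instruction sequence for STORE:
  Position 1: LOAD
  Position 2: JMP
  Position 3: STORE <- MATCH
  Position 4: STORE <- MATCH
  Position 5: LOAD
  Position 6: STORE <- MATCH
Matches at positions: [3, 4, 6]
Total STORE count: 3

3


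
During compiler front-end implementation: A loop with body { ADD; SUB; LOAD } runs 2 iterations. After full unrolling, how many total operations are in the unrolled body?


Loop body operations: ADD, SUB, LOAD (3 ops per iteration)
Unrolling 2 iterations:
  Iteration 1: ADD, SUB, LOAD (3 ops)
  Iteration 2: ADD, SUB, LOAD (3 ops)
Total: 2 iterations * 3 ops/iter = 6 operations

6


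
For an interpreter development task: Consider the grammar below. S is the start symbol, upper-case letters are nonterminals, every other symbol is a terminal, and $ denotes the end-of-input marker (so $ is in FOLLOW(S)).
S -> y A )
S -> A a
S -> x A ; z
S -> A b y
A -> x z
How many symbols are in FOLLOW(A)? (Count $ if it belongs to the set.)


S is the start symbol and does not occur in any rule body, so FOLLOW(S) = {$}.
Examining every occurrence of A in a rule body:
  S -> y A ) : A is followed by terminal ')' -> add ')'
  S -> A a : A is followed by terminal 'a' -> add 'a'
  S -> x A ; z : A is followed by terminal ';' -> add ';'
  S -> A b y : A is followed by terminal 'b' -> add 'b'
  A -> x z : A does not occur in the body -> contributes nothing
FOLLOW(A) = {), ;, a, b}
Count: 4

4
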